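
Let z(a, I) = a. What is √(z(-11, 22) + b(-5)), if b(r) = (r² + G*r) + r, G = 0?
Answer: 3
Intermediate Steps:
b(r) = r + r² (b(r) = (r² + 0*r) + r = (r² + 0) + r = r² + r = r + r²)
√(z(-11, 22) + b(-5)) = √(-11 - 5*(1 - 5)) = √(-11 - 5*(-4)) = √(-11 + 20) = √9 = 3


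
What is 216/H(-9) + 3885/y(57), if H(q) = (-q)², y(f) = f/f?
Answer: 11663/3 ≈ 3887.7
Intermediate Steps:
y(f) = 1
H(q) = q²
216/H(-9) + 3885/y(57) = 216/((-9)²) + 3885/1 = 216/81 + 3885*1 = 216*(1/81) + 3885 = 8/3 + 3885 = 11663/3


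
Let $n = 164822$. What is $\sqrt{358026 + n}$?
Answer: $4 \sqrt{32678} \approx 723.08$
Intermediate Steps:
$\sqrt{358026 + n} = \sqrt{358026 + 164822} = \sqrt{522848} = 4 \sqrt{32678}$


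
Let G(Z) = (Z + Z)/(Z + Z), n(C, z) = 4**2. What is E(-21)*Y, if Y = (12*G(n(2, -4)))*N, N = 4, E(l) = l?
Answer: -1008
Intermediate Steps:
n(C, z) = 16
G(Z) = 1 (G(Z) = (2*Z)/((2*Z)) = (2*Z)*(1/(2*Z)) = 1)
Y = 48 (Y = (12*1)*4 = 12*4 = 48)
E(-21)*Y = -21*48 = -1008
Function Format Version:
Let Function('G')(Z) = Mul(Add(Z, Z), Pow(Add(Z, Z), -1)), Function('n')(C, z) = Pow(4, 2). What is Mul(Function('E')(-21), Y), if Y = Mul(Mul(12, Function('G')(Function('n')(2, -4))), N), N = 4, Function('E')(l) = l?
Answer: -1008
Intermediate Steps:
Function('n')(C, z) = 16
Function('G')(Z) = 1 (Function('G')(Z) = Mul(Mul(2, Z), Pow(Mul(2, Z), -1)) = Mul(Mul(2, Z), Mul(Rational(1, 2), Pow(Z, -1))) = 1)
Y = 48 (Y = Mul(Mul(12, 1), 4) = Mul(12, 4) = 48)
Mul(Function('E')(-21), Y) = Mul(-21, 48) = -1008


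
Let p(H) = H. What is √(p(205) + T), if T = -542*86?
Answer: I*√46407 ≈ 215.42*I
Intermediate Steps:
T = -46612
√(p(205) + T) = √(205 - 46612) = √(-46407) = I*√46407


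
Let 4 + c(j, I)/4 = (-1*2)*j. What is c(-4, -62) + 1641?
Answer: 1657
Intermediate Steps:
c(j, I) = -16 - 8*j (c(j, I) = -16 + 4*((-1*2)*j) = -16 + 4*(-2*j) = -16 - 8*j)
c(-4, -62) + 1641 = (-16 - 8*(-4)) + 1641 = (-16 + 32) + 1641 = 16 + 1641 = 1657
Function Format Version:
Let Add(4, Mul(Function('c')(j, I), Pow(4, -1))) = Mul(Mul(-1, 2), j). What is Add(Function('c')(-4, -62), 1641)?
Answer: 1657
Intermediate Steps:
Function('c')(j, I) = Add(-16, Mul(-8, j)) (Function('c')(j, I) = Add(-16, Mul(4, Mul(Mul(-1, 2), j))) = Add(-16, Mul(4, Mul(-2, j))) = Add(-16, Mul(-8, j)))
Add(Function('c')(-4, -62), 1641) = Add(Add(-16, Mul(-8, -4)), 1641) = Add(Add(-16, 32), 1641) = Add(16, 1641) = 1657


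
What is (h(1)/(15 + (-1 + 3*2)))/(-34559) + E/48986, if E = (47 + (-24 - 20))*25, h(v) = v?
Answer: 3699251/2418438820 ≈ 0.0015296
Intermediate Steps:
E = 75 (E = (47 - 44)*25 = 3*25 = 75)
(h(1)/(15 + (-1 + 3*2)))/(-34559) + E/48986 = (1/(15 + (-1 + 3*2)))/(-34559) + 75/48986 = (1/(15 + (-1 + 6)))*(-1/34559) + 75*(1/48986) = (1/(15 + 5))*(-1/34559) + 75/48986 = (1/20)*(-1/34559) + 75/48986 = -1/691180 + 75/48986 = 3699251/2418438820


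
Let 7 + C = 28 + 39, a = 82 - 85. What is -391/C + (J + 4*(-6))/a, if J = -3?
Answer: 149/60 ≈ 2.4833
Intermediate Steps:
a = -3
C = 60 (C = -7 + (28 + 39) = -7 + 67 = 60)
-391/C + (J + 4*(-6))/a = -391/60 + (-3 + 4*(-6))/(-3) = -391*1/60 + (-3 - 24)*(-1/3) = -391/60 - 27*(-1/3) = -391/60 + 9 = 149/60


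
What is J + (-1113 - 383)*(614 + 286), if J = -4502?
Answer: -1350902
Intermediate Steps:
J + (-1113 - 383)*(614 + 286) = -4502 + (-1113 - 383)*(614 + 286) = -4502 - 1496*900 = -4502 - 1346400 = -1350902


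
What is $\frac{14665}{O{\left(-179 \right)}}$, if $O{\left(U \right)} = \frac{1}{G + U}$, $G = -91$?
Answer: $-3959550$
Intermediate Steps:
$O{\left(U \right)} = \frac{1}{-91 + U}$
$\frac{14665}{O{\left(-179 \right)}} = \frac{14665}{\frac{1}{-91 - 179}} = \frac{14665}{\frac{1}{-270}} = \frac{14665}{- \frac{1}{270}} = 14665 \left(-270\right) = -3959550$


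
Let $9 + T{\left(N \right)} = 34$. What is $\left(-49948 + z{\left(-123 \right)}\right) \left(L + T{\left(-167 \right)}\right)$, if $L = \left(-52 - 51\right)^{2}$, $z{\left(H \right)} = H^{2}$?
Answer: $-370265246$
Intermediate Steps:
$T{\left(N \right)} = 25$ ($T{\left(N \right)} = -9 + 34 = 25$)
$L = 10609$ ($L = \left(-103\right)^{2} = 10609$)
$\left(-49948 + z{\left(-123 \right)}\right) \left(L + T{\left(-167 \right)}\right) = \left(-49948 + \left(-123\right)^{2}\right) \left(10609 + 25\right) = \left(-49948 + 15129\right) 10634 = \left(-34819\right) 10634 = -370265246$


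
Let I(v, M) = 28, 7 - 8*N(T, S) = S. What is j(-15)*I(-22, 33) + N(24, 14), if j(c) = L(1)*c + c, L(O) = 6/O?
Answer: -23527/8 ≈ -2940.9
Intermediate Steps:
N(T, S) = 7/8 - S/8
j(c) = 7*c (j(c) = (6/1)*c + c = (6*1)*c + c = 6*c + c = 7*c)
j(-15)*I(-22, 33) + N(24, 14) = (7*(-15))*28 + (7/8 - 1/8*14) = -105*28 + (7/8 - 7/4) = -2940 - 7/8 = -23527/8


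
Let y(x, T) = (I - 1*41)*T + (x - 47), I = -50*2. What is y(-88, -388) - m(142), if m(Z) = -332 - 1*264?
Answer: 55169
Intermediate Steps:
I = -100
m(Z) = -596 (m(Z) = -332 - 264 = -596)
y(x, T) = -47 + x - 141*T (y(x, T) = (-100 - 1*41)*T + (x - 47) = (-100 - 41)*T + (-47 + x) = -141*T + (-47 + x) = -47 + x - 141*T)
y(-88, -388) - m(142) = (-47 - 88 - 141*(-388)) - 1*(-596) = (-47 - 88 + 54708) + 596 = 54573 + 596 = 55169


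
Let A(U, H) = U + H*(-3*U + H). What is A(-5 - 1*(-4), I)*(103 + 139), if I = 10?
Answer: 31218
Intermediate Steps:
A(U, H) = U + H*(H - 3*U)
A(-5 - 1*(-4), I)*(103 + 139) = ((-5 - 1*(-4)) + 10² - 3*10*(-5 - 1*(-4)))*(103 + 139) = ((-5 + 4) + 100 - 3*10*(-5 + 4))*242 = (-1 + 100 - 3*10*(-1))*242 = (-1 + 100 + 30)*242 = 129*242 = 31218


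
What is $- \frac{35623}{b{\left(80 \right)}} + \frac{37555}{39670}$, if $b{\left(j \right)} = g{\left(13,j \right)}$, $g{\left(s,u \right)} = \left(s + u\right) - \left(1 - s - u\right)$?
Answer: $- \frac{281243347}{1467790} \approx -191.61$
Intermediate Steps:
$g{\left(s,u \right)} = -1 + 2 s + 2 u$ ($g{\left(s,u \right)} = \left(s + u\right) + \left(-1 + s + u\right) = -1 + 2 s + 2 u$)
$b{\left(j \right)} = 25 + 2 j$ ($b{\left(j \right)} = -1 + 2 \cdot 13 + 2 j = -1 + 26 + 2 j = 25 + 2 j$)
$- \frac{35623}{b{\left(80 \right)}} + \frac{37555}{39670} = - \frac{35623}{25 + 2 \cdot 80} + \frac{37555}{39670} = - \frac{35623}{25 + 160} + 37555 \cdot \frac{1}{39670} = - \frac{35623}{185} + \frac{7511}{7934} = - \frac{281243347}{1467790}$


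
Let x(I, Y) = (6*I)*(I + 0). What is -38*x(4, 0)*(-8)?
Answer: 29184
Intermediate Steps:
x(I, Y) = 6*I² (x(I, Y) = (6*I)*I = 6*I²)
-38*x(4, 0)*(-8) = -228*4²*(-8) = -228*16*(-8) = -38*96*(-8) = -3648*(-8) = 29184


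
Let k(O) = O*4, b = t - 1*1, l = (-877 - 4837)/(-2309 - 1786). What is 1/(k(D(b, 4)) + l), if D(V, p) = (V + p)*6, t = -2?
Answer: 4095/103994 ≈ 0.039377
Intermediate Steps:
l = 5714/4095 (l = -5714/(-4095) = -5714*(-1/4095) = 5714/4095 ≈ 1.3954)
b = -3 (b = -2 - 1*1 = -2 - 1 = -3)
D(V, p) = 6*V + 6*p
k(O) = 4*O
1/(k(D(b, 4)) + l) = 1/(4*(6*(-3) + 6*4) + 5714/4095) = 1/(4*(-18 + 24) + 5714/4095) = 1/(4*6 + 5714/4095) = 1/(24 + 5714/4095) = 1/(103994/4095) = 4095/103994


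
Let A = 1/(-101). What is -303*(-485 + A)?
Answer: 146958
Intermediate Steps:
A = -1/101 ≈ -0.0099010
-303*(-485 + A) = -303*(-485 - 1/101) = -303*(-48986/101) = 146958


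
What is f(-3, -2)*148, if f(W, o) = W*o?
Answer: 888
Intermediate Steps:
f(-3, -2)*148 = -3*(-2)*148 = 6*148 = 888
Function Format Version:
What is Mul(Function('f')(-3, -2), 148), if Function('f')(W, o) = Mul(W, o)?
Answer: 888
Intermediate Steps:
Mul(Function('f')(-3, -2), 148) = Mul(Mul(-3, -2), 148) = Mul(6, 148) = 888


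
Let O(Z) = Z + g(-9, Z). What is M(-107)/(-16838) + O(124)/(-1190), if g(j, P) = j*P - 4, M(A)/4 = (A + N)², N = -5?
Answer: -10734698/5009305 ≈ -2.1430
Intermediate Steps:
M(A) = 4*(-5 + A)² (M(A) = 4*(A - 5)² = 4*(-5 + A)²)
g(j, P) = -4 + P*j (g(j, P) = P*j - 4 = -4 + P*j)
O(Z) = -4 - 8*Z (O(Z) = Z + (-4 + Z*(-9)) = Z + (-4 - 9*Z) = -4 - 8*Z)
M(-107)/(-16838) + O(124)/(-1190) = (4*(-5 - 107)²)/(-16838) + (-4 - 8*124)/(-1190) = (4*(-112)²)*(-1/16838) + (-4 - 992)*(-1/1190) = (4*12544)*(-1/16838) - 996*(-1/1190) = 50176*(-1/16838) + 498/595 = -25088/8419 + 498/595 = -10734698/5009305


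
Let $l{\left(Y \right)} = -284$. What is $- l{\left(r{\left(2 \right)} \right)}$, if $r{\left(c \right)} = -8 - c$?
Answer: $284$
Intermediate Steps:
$- l{\left(r{\left(2 \right)} \right)} = \left(-1\right) \left(-284\right) = 284$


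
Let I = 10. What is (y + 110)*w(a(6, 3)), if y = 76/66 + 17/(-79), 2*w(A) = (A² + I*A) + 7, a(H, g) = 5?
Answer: 11857651/2607 ≈ 4548.4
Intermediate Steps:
w(A) = 7/2 + A²/2 + 5*A (w(A) = ((A² + 10*A) + 7)/2 = (7 + A² + 10*A)/2 = 7/2 + A²/2 + 5*A)
y = 2441/2607 (y = 76*(1/66) + 17*(-1/79) = 38/33 - 17/79 = 2441/2607 ≈ 0.93633)
(y + 110)*w(a(6, 3)) = (2441/2607 + 110)*(7/2 + (½)*5² + 5*5) = 289211*(7/2 + (½)*25 + 25)/2607 = 289211*(7/2 + 25/2 + 25)/2607 = (289211/2607)*41 = 11857651/2607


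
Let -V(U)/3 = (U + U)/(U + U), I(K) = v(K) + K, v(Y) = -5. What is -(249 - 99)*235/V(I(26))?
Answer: 11750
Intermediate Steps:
I(K) = -5 + K
V(U) = -3 (V(U) = -3*(U + U)/(U + U) = -3*2*U/(2*U) = -3*2*U*1/(2*U) = -3*1 = -3)
-(249 - 99)*235/V(I(26)) = -(249 - 99)*235/(-3) = -150*235*(-1)/3 = -35250*(-1)/3 = -1*(-11750) = 11750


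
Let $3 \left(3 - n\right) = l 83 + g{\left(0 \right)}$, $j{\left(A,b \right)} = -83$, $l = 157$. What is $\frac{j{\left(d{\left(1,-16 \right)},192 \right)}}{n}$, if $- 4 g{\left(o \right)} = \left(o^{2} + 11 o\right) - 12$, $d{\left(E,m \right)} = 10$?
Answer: $\frac{249}{13025} \approx 0.019117$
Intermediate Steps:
$g{\left(o \right)} = 3 - \frac{11 o}{4} - \frac{o^{2}}{4}$ ($g{\left(o \right)} = - \frac{\left(o^{2} + 11 o\right) - 12}{4} = - \frac{-12 + o^{2} + 11 o}{4} = 3 - \frac{11 o}{4} - \frac{o^{2}}{4}$)
$n = - \frac{13025}{3}$ ($n = 3 - \frac{157 \cdot 83 - \left(-3 + \frac{0^{2}}{4}\right)}{3} = 3 - \frac{13031 + \left(3 + 0 - 0\right)}{3} = 3 - \frac{13031 + \left(3 + 0 + 0\right)}{3} = 3 - \frac{13031 + 3}{3} = 3 - \frac{13034}{3} = - \frac{13025}{3} \approx -4341.7$)
$\frac{j{\left(d{\left(1,-16 \right)},192 \right)}}{n} = - \frac{83}{- \frac{13025}{3}} = \left(-83\right) \left(- \frac{3}{13025}\right) = \frac{249}{13025}$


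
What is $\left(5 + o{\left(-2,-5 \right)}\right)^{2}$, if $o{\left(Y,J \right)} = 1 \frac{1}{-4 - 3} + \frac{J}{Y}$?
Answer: $\frac{10609}{196} \approx 54.128$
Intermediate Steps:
$o{\left(Y,J \right)} = - \frac{1}{7} + \frac{J}{Y}$ ($o{\left(Y,J \right)} = 1 \frac{1}{-7} + \frac{J}{Y} = 1 \left(- \frac{1}{7}\right) + \frac{J}{Y} = - \frac{1}{7} + \frac{J}{Y}$)
$\left(5 + o{\left(-2,-5 \right)}\right)^{2} = \left(5 + \frac{-5 - - \frac{2}{7}}{-2}\right)^{2} = \left(5 - \frac{-5 + \frac{2}{7}}{2}\right)^{2} = \left(5 - - \frac{33}{14}\right)^{2} = \left(5 + \frac{33}{14}\right)^{2} = \left(\frac{103}{14}\right)^{2} = \frac{10609}{196}$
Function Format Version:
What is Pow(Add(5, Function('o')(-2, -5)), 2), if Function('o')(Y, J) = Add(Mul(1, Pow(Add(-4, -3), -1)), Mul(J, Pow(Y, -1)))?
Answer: Rational(10609, 196) ≈ 54.128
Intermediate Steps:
Function('o')(Y, J) = Add(Rational(-1, 7), Mul(J, Pow(Y, -1))) (Function('o')(Y, J) = Add(Mul(1, Pow(-7, -1)), Mul(J, Pow(Y, -1))) = Add(Mul(1, Rational(-1, 7)), Mul(J, Pow(Y, -1))) = Add(Rational(-1, 7), Mul(J, Pow(Y, -1))))
Pow(Add(5, Function('o')(-2, -5)), 2) = Pow(Add(5, Mul(Pow(-2, -1), Add(-5, Mul(Rational(-1, 7), -2)))), 2) = Pow(Add(5, Mul(Rational(-1, 2), Add(-5, Rational(2, 7)))), 2) = Pow(Add(5, Mul(Rational(-1, 2), Rational(-33, 7))), 2) = Pow(Add(5, Rational(33, 14)), 2) = Pow(Rational(103, 14), 2) = Rational(10609, 196)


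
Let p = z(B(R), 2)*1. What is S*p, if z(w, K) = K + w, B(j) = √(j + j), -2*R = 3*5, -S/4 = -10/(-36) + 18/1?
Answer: -1316/9 - 658*I*√15/9 ≈ -146.22 - 283.16*I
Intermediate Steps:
S = -658/9 (S = -4*(-10/(-36) + 18/1) = -4*(-10*(-1/36) + 18*1) = -4*(5/18 + 18) = -4*329/18 = -658/9 ≈ -73.111)
R = -15/2 (R = -3*5/2 = -½*15 = -15/2 ≈ -7.5000)
B(j) = √2*√j (B(j) = √(2*j) = √2*√j)
p = 2 + I*√15 (p = (2 + √2*√(-15/2))*1 = (2 + √2*(I*√30/2))*1 = (2 + I*√15)*1 = 2 + I*√15 ≈ 2.0 + 3.873*I)
S*p = -658*(2 + I*√15)/9 = -1316/9 - 658*I*√15/9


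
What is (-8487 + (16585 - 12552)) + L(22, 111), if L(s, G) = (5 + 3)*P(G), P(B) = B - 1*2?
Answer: -3582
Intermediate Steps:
P(B) = -2 + B (P(B) = B - 2 = -2 + B)
L(s, G) = -16 + 8*G (L(s, G) = (5 + 3)*(-2 + G) = 8*(-2 + G) = -16 + 8*G)
(-8487 + (16585 - 12552)) + L(22, 111) = (-8487 + (16585 - 12552)) + (-16 + 8*111) = (-8487 + 4033) + (-16 + 888) = -4454 + 872 = -3582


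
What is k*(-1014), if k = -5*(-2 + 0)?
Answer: -10140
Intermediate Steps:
k = 10 (k = -5*(-2) = 10)
k*(-1014) = 10*(-1014) = -10140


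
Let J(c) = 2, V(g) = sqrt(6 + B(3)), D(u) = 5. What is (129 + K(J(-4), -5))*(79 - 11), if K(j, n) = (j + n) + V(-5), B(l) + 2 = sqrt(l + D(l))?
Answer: 8568 + 68*sqrt(4 + 2*sqrt(2)) ≈ 8745.7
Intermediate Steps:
B(l) = -2 + sqrt(5 + l) (B(l) = -2 + sqrt(l + 5) = -2 + sqrt(5 + l))
V(g) = sqrt(4 + 2*sqrt(2)) (V(g) = sqrt(6 + (-2 + sqrt(5 + 3))) = sqrt(6 + (-2 + sqrt(8))) = sqrt(6 + (-2 + 2*sqrt(2))) = sqrt(4 + 2*sqrt(2)))
K(j, n) = j + n + sqrt(4 + 2*sqrt(2)) (K(j, n) = (j + n) + sqrt(4 + 2*sqrt(2)) = j + n + sqrt(4 + 2*sqrt(2)))
(129 + K(J(-4), -5))*(79 - 11) = (129 + (2 - 5 + sqrt(4 + 2*sqrt(2))))*(79 - 11) = (129 + (-3 + sqrt(4 + 2*sqrt(2))))*68 = (126 + sqrt(4 + 2*sqrt(2)))*68 = 8568 + 68*sqrt(4 + 2*sqrt(2))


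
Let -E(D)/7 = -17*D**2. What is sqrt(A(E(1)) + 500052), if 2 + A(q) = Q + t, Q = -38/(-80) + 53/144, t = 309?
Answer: sqrt(1801295435)/60 ≈ 707.36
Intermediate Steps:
E(D) = 119*D**2 (E(D) = -(-119)*D**2 = 119*D**2)
Q = 607/720 (Q = -38*(-1/80) + 53*(1/144) = 19/40 + 53/144 = 607/720 ≈ 0.84306)
A(q) = 221647/720 (A(q) = -2 + (607/720 + 309) = -2 + 223087/720 = 221647/720)
sqrt(A(E(1)) + 500052) = sqrt(221647/720 + 500052) = sqrt(360259087/720) = sqrt(1801295435)/60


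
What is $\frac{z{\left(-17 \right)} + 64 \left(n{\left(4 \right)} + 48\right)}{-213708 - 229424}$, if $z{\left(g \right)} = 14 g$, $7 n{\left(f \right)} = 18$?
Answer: $- \frac{10495}{1550962} \approx -0.0067668$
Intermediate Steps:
$n{\left(f \right)} = \frac{18}{7}$ ($n{\left(f \right)} = \frac{1}{7} \cdot 18 = \frac{18}{7}$)
$\frac{z{\left(-17 \right)} + 64 \left(n{\left(4 \right)} + 48\right)}{-213708 - 229424} = \frac{14 \left(-17\right) + 64 \left(\frac{18}{7} + 48\right)}{-213708 - 229424} = \frac{-238 + 64 \cdot \frac{354}{7}}{-443132} = \left(-238 + \frac{22656}{7}\right) \left(- \frac{1}{443132}\right) = \frac{20990}{7} \left(- \frac{1}{443132}\right) = - \frac{10495}{1550962}$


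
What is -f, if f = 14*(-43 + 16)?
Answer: 378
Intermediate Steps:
f = -378 (f = 14*(-27) = -378)
-f = -1*(-378) = 378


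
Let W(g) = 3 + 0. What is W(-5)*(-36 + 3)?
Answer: -99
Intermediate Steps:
W(g) = 3
W(-5)*(-36 + 3) = 3*(-36 + 3) = 3*(-33) = -99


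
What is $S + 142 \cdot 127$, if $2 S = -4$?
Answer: $18032$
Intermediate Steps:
$S = -2$ ($S = \frac{1}{2} \left(-4\right) = -2$)
$S + 142 \cdot 127 = -2 + 142 \cdot 127 = -2 + 18034 = 18032$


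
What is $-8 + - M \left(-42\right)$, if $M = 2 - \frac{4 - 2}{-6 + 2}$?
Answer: $97$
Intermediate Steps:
$M = \frac{5}{2}$ ($M = 2 - \frac{2}{-4} = 2 - 2 \left(- \frac{1}{4}\right) = 2 - - \frac{1}{2} = 2 + \frac{1}{2} = \frac{5}{2} \approx 2.5$)
$-8 + - M \left(-42\right) = -8 + \left(-1\right) \frac{5}{2} \left(-42\right) = -8 - -105 = -8 + 105 = 97$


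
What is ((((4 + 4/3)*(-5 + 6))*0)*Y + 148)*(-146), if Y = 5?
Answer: -21608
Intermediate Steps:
((((4 + 4/3)*(-5 + 6))*0)*Y + 148)*(-146) = ((((4 + 4/3)*(-5 + 6))*0)*5 + 148)*(-146) = ((((4 + 4*(⅓))*1)*0)*5 + 148)*(-146) = ((((4 + 4/3)*1)*0)*5 + 148)*(-146) = ((((16/3)*1)*0)*5 + 148)*(-146) = (((16/3)*0)*5 + 148)*(-146) = (0*5 + 148)*(-146) = (0 + 148)*(-146) = 148*(-146) = -21608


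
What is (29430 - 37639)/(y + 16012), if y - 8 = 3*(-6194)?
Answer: 8209/2562 ≈ 3.2041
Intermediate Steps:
y = -18574 (y = 8 + 3*(-6194) = 8 - 18582 = -18574)
(29430 - 37639)/(y + 16012) = (29430 - 37639)/(-18574 + 16012) = -8209/(-2562) = -8209*(-1/2562) = 8209/2562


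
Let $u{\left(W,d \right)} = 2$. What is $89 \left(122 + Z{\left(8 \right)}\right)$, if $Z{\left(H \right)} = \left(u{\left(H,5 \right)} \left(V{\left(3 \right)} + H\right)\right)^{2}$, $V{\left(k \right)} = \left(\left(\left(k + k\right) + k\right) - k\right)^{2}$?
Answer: $700074$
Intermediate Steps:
$V{\left(k \right)} = 4 k^{2}$ ($V{\left(k \right)} = \left(\left(2 k + k\right) - k\right)^{2} = \left(3 k - k\right)^{2} = \left(2 k\right)^{2} = 4 k^{2}$)
$Z{\left(H \right)} = \left(72 + 2 H\right)^{2}$ ($Z{\left(H \right)} = \left(2 \left(4 \cdot 3^{2} + H\right)\right)^{2} = \left(2 \left(4 \cdot 9 + H\right)\right)^{2} = \left(2 \left(36 + H\right)\right)^{2} = \left(72 + 2 H\right)^{2}$)
$89 \left(122 + Z{\left(8 \right)}\right) = 89 \left(122 + 4 \left(36 + 8\right)^{2}\right) = 89 \left(122 + 4 \cdot 44^{2}\right) = 89 \left(122 + 4 \cdot 1936\right) = 89 \left(122 + 7744\right) = 89 \cdot 7866 = 700074$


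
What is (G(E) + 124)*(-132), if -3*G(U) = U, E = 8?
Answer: -16016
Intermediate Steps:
G(U) = -U/3
(G(E) + 124)*(-132) = (-⅓*8 + 124)*(-132) = (-8/3 + 124)*(-132) = (364/3)*(-132) = -16016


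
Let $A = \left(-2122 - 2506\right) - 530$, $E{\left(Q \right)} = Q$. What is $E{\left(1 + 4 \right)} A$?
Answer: $-25790$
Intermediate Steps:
$A = -5158$ ($A = -4628 - 530 = -5158$)
$E{\left(1 + 4 \right)} A = \left(1 + 4\right) \left(-5158\right) = 5 \left(-5158\right) = -25790$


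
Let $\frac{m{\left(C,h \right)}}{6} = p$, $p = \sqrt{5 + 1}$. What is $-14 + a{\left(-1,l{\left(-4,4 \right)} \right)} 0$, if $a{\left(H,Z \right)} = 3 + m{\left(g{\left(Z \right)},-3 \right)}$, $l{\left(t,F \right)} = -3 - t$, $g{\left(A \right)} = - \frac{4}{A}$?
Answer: $-14$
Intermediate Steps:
$p = \sqrt{6} \approx 2.4495$
$m{\left(C,h \right)} = 6 \sqrt{6}$
$a{\left(H,Z \right)} = 3 + 6 \sqrt{6}$
$-14 + a{\left(-1,l{\left(-4,4 \right)} \right)} 0 = -14 + \left(3 + 6 \sqrt{6}\right) 0 = -14 + 0 = -14$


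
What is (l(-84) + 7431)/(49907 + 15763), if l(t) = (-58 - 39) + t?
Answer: 725/6567 ≈ 0.11040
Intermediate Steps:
l(t) = -97 + t
(l(-84) + 7431)/(49907 + 15763) = ((-97 - 84) + 7431)/(49907 + 15763) = (-181 + 7431)/65670 = 7250*(1/65670) = 725/6567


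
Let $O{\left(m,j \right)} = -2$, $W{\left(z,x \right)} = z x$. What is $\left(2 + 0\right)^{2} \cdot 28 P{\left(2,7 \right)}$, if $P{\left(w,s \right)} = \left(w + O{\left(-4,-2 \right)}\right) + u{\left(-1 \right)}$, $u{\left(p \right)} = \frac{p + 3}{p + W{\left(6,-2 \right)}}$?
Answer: $- \frac{224}{13} \approx -17.231$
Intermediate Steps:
$W{\left(z,x \right)} = x z$
$u{\left(p \right)} = \frac{3 + p}{-12 + p}$ ($u{\left(p \right)} = \frac{p + 3}{p - 12} = \frac{3 + p}{p - 12} = \frac{3 + p}{-12 + p}$)
$P{\left(w,s \right)} = - \frac{28}{13} + w$ ($P{\left(w,s \right)} = \left(w - 2\right) + \frac{3 - 1}{-12 - 1} = \left(-2 + w\right) + \frac{1}{-13} \cdot 2 = \left(-2 + w\right) - \frac{2}{13} = - \frac{28}{13} + w$)
$\left(2 + 0\right)^{2} \cdot 28 P{\left(2,7 \right)} = \left(2 + 0\right)^{2} \cdot 28 \left(- \frac{28}{13} + 2\right) = 2^{2} \cdot 28 \left(- \frac{2}{13}\right) = 4 \cdot 28 \left(- \frac{2}{13}\right) = 112 \left(- \frac{2}{13}\right) = - \frac{224}{13}$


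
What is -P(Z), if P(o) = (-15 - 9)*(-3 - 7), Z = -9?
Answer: -240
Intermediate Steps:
P(o) = 240 (P(o) = -24*(-10) = 240)
-P(Z) = -1*240 = -240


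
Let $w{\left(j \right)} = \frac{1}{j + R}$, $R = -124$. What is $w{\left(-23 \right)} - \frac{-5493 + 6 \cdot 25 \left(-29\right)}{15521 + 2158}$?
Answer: $\frac{476414}{866271} \approx 0.54996$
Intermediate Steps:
$w{\left(j \right)} = \frac{1}{-124 + j}$ ($w{\left(j \right)} = \frac{1}{j - 124} = \frac{1}{-124 + j}$)
$w{\left(-23 \right)} - \frac{-5493 + 6 \cdot 25 \left(-29\right)}{15521 + 2158} = \frac{1}{-124 - 23} - \frac{-5493 + 6 \cdot 25 \left(-29\right)}{15521 + 2158} = \frac{1}{-147} - \frac{-5493 + 150 \left(-29\right)}{17679} = - \frac{1}{147} - \left(-5493 - 4350\right) \frac{1}{17679} = - \frac{1}{147} - \left(-9843\right) \frac{1}{17679} = - \frac{1}{147} - - \frac{3281}{5893} = - \frac{1}{147} + \frac{3281}{5893} = \frac{476414}{866271}$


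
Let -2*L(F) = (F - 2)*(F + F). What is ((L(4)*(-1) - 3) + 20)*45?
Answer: 1125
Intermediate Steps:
L(F) = -F*(-2 + F) (L(F) = -(F - 2)*(F + F)/2 = -(-2 + F)*2*F/2 = -F*(-2 + F))
((L(4)*(-1) - 3) + 20)*45 = (((4*(2 - 1*4))*(-1) - 3) + 20)*45 = (((4*(2 - 4))*(-1) - 3) + 20)*45 = (((4*(-2))*(-1) - 3) + 20)*45 = ((-8*(-1) - 3) + 20)*45 = ((8 - 3) + 20)*45 = (5 + 20)*45 = 25*45 = 1125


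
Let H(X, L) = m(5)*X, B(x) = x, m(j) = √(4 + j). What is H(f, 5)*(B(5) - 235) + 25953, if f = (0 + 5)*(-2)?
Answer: 32853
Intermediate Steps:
f = -10 (f = 5*(-2) = -10)
H(X, L) = 3*X (H(X, L) = √(4 + 5)*X = √9*X = 3*X)
H(f, 5)*(B(5) - 235) + 25953 = (3*(-10))*(5 - 235) + 25953 = -30*(-230) + 25953 = 6900 + 25953 = 32853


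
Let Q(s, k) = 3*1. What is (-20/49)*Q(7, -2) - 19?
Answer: -991/49 ≈ -20.224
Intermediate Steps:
Q(s, k) = 3
(-20/49)*Q(7, -2) - 19 = -20/49*3 - 19 = -60/49 - 19 = -991/49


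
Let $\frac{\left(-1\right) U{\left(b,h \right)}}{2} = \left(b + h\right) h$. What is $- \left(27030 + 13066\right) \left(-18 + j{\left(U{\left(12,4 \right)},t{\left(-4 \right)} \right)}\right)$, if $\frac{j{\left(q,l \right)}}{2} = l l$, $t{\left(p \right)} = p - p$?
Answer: $721728$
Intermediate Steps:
$U{\left(b,h \right)} = - 2 h \left(b + h\right)$ ($U{\left(b,h \right)} = - 2 \left(b + h\right) h = - 2 h \left(b + h\right)$)
$t{\left(p \right)} = 0$
$j{\left(q,l \right)} = 2 l^{2}$ ($j{\left(q,l \right)} = 2 l l = 2 l^{2}$)
$- \left(27030 + 13066\right) \left(-18 + j{\left(U{\left(12,4 \right)},t{\left(-4 \right)} \right)}\right) = - \left(27030 + 13066\right) \left(-18 + 2 \cdot 0^{2}\right) = - 40096 \left(-18 + 2 \cdot 0\right) = - 40096 \left(-18 + 0\right) = - 40096 \left(-18\right) = \left(-1\right) \left(-721728\right) = 721728$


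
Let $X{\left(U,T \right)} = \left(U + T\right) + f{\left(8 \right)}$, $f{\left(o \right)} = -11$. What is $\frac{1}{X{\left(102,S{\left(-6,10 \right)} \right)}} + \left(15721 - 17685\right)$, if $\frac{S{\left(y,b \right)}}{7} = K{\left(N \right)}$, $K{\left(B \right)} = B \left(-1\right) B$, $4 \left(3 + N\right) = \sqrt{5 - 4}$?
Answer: $- \frac{1196060}{609} \approx -1964.0$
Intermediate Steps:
$N = - \frac{11}{4}$ ($N = -3 + \frac{\sqrt{5 - 4}}{4} = -3 + \frac{\sqrt{1}}{4} = -3 + \frac{1}{4} \cdot 1 = -3 + \frac{1}{4} = - \frac{11}{4} \approx -2.75$)
$K{\left(B \right)} = - B^{2}$ ($K{\left(B \right)} = - B B = - B^{2}$)
$S{\left(y,b \right)} = - \frac{847}{16}$ ($S{\left(y,b \right)} = 7 \left(- \left(- \frac{11}{4}\right)^{2}\right) = 7 \left(\left(-1\right) \frac{121}{16}\right) = 7 \left(- \frac{121}{16}\right) = - \frac{847}{16}$)
$X{\left(U,T \right)} = -11 + T + U$ ($X{\left(U,T \right)} = \left(U + T\right) - 11 = \left(T + U\right) - 11 = -11 + T + U$)
$\frac{1}{X{\left(102,S{\left(-6,10 \right)} \right)}} + \left(15721 - 17685\right) = \frac{1}{-11 - \frac{847}{16} + 102} + \left(15721 - 17685\right) = \frac{1}{\frac{609}{16}} - 1964 = \frac{16}{609} - 1964 = - \frac{1196060}{609}$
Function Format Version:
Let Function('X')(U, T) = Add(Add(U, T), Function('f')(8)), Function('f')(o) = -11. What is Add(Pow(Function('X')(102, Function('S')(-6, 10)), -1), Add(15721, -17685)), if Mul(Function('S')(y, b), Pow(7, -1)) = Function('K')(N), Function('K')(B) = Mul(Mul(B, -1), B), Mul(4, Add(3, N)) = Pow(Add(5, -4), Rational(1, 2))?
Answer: Rational(-1196060, 609) ≈ -1964.0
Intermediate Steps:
N = Rational(-11, 4) (N = Add(-3, Mul(Rational(1, 4), Pow(Add(5, -4), Rational(1, 2)))) = Add(-3, Mul(Rational(1, 4), Pow(1, Rational(1, 2)))) = Add(-3, Mul(Rational(1, 4), 1)) = Add(-3, Rational(1, 4)) = Rational(-11, 4) ≈ -2.7500)
Function('K')(B) = Mul(-1, Pow(B, 2)) (Function('K')(B) = Mul(Mul(-1, B), B) = Mul(-1, Pow(B, 2)))
Function('S')(y, b) = Rational(-847, 16) (Function('S')(y, b) = Mul(7, Mul(-1, Pow(Rational(-11, 4), 2))) = Mul(7, Mul(-1, Rational(121, 16))) = Mul(7, Rational(-121, 16)) = Rational(-847, 16))
Function('X')(U, T) = Add(-11, T, U) (Function('X')(U, T) = Add(Add(U, T), -11) = Add(Add(T, U), -11) = Add(-11, T, U))
Add(Pow(Function('X')(102, Function('S')(-6, 10)), -1), Add(15721, -17685)) = Add(Pow(Add(-11, Rational(-847, 16), 102), -1), Add(15721, -17685)) = Add(Pow(Rational(609, 16), -1), -1964) = Add(Rational(16, 609), -1964) = Rational(-1196060, 609)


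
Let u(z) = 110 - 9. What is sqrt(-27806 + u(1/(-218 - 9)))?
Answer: I*sqrt(27705) ≈ 166.45*I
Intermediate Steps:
u(z) = 101
sqrt(-27806 + u(1/(-218 - 9))) = sqrt(-27806 + 101) = sqrt(-27705) = I*sqrt(27705)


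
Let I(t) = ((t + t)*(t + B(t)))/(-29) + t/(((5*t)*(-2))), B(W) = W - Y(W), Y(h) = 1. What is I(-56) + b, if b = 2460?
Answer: 586811/290 ≈ 2023.5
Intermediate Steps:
B(W) = -1 + W (B(W) = W - 1*1 = W - 1 = -1 + W)
I(t) = -⅒ - 2*t*(-1 + 2*t)/29 (I(t) = ((t + t)*(t + (-1 + t)))/(-29) + t/(((5*t)*(-2))) = ((2*t)*(-1 + 2*t))*(-1/29) + t/((-10*t)) = (2*t*(-1 + 2*t))*(-1/29) + t*(-1/(10*t)) = -2*t*(-1 + 2*t)/29 - ⅒ = -⅒ - 2*t*(-1 + 2*t)/29)
I(-56) + b = (-⅒ - 4/29*(-56)² + (2/29)*(-56)) + 2460 = (-⅒ - 4/29*3136 - 112/29) + 2460 = (-⅒ - 12544/29 - 112/29) + 2460 = -126589/290 + 2460 = 586811/290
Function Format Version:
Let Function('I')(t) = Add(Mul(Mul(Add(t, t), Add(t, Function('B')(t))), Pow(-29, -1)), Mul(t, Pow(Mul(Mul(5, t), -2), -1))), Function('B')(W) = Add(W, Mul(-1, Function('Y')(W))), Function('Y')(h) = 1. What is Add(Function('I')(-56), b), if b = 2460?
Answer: Rational(586811, 290) ≈ 2023.5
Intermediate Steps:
Function('B')(W) = Add(-1, W) (Function('B')(W) = Add(W, Mul(-1, 1)) = Add(W, -1) = Add(-1, W))
Function('I')(t) = Add(Rational(-1, 10), Mul(Rational(-2, 29), t, Add(-1, Mul(2, t)))) (Function('I')(t) = Add(Mul(Mul(Add(t, t), Add(t, Add(-1, t))), Pow(-29, -1)), Mul(t, Pow(Mul(Mul(5, t), -2), -1))) = Add(Mul(Mul(Mul(2, t), Add(-1, Mul(2, t))), Rational(-1, 29)), Mul(t, Pow(Mul(-10, t), -1))) = Add(Mul(Mul(2, t, Add(-1, Mul(2, t))), Rational(-1, 29)), Mul(t, Mul(Rational(-1, 10), Pow(t, -1)))) = Add(Mul(Rational(-2, 29), t, Add(-1, Mul(2, t))), Rational(-1, 10)) = Add(Rational(-1, 10), Mul(Rational(-2, 29), t, Add(-1, Mul(2, t)))))
Add(Function('I')(-56), b) = Add(Add(Rational(-1, 10), Mul(Rational(-4, 29), Pow(-56, 2)), Mul(Rational(2, 29), -56)), 2460) = Add(Add(Rational(-1, 10), Mul(Rational(-4, 29), 3136), Rational(-112, 29)), 2460) = Add(Add(Rational(-1, 10), Rational(-12544, 29), Rational(-112, 29)), 2460) = Add(Rational(-126589, 290), 2460) = Rational(586811, 290)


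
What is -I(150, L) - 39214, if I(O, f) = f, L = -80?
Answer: -39134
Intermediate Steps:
-I(150, L) - 39214 = -1*(-80) - 39214 = 80 - 39214 = -39134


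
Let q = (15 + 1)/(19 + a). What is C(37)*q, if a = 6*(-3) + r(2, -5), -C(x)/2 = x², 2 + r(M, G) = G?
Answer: 21904/3 ≈ 7301.3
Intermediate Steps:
r(M, G) = -2 + G
C(x) = -2*x²
a = -25 (a = 6*(-3) + (-2 - 5) = -18 - 7 = -25)
q = -8/3 (q = (15 + 1)/(19 - 25) = 16/(-6) = 16*(-⅙) = -8/3 ≈ -2.6667)
C(37)*q = -2*37²*(-8/3) = -2*1369*(-8/3) = -2738*(-8/3) = 21904/3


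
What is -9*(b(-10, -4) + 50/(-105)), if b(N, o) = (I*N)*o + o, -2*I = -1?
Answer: -978/7 ≈ -139.71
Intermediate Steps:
I = 1/2 (I = -1/2*(-1) = 1/2 ≈ 0.50000)
b(N, o) = o + N*o/2 (b(N, o) = (N/2)*o + o = N*o/2 + o = o + N*o/2)
-9*(b(-10, -4) + 50/(-105)) = -9*((1/2)*(-4)*(2 - 10) + 50/(-105)) = -9*((1/2)*(-4)*(-8) + 50*(-1/105)) = -9*(16 - 10/21) = -9*326/21 = -978/7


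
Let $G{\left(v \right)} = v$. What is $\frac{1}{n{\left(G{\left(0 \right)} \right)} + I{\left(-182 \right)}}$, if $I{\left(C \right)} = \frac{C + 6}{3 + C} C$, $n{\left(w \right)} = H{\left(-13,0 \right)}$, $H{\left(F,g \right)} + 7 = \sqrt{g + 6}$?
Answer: $- \frac{1986005}{369232993} - \frac{32041 \sqrt{6}}{1107698979} \approx -0.0054496$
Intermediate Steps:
$H{\left(F,g \right)} = -7 + \sqrt{6 + g}$ ($H{\left(F,g \right)} = -7 + \sqrt{g + 6} = -7 + \sqrt{6 + g}$)
$n{\left(w \right)} = -7 + \sqrt{6}$ ($n{\left(w \right)} = -7 + \sqrt{6 + 0} = -7 + \sqrt{6}$)
$I{\left(C \right)} = \frac{C \left(6 + C\right)}{3 + C}$ ($I{\left(C \right)} = \frac{6 + C}{3 + C} C = \frac{C \left(6 + C\right)}{3 + C}$)
$\frac{1}{n{\left(G{\left(0 \right)} \right)} + I{\left(-182 \right)}} = \frac{1}{\left(-7 + \sqrt{6}\right) - \frac{182 \left(6 - 182\right)}{3 - 182}} = \frac{1}{\left(-7 + \sqrt{6}\right) - 182 \frac{1}{-179} \left(-176\right)} = \frac{1}{\left(-7 + \sqrt{6}\right) - \left(- \frac{182}{179}\right) \left(-176\right)} = \frac{1}{\left(-7 + \sqrt{6}\right) - \frac{32032}{179}} = \frac{1}{- \frac{33285}{179} + \sqrt{6}}$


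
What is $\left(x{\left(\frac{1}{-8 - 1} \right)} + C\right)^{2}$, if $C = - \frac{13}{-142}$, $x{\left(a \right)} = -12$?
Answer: $\frac{2859481}{20164} \approx 141.81$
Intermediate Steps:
$C = \frac{13}{142}$ ($C = \left(-13\right) \left(- \frac{1}{142}\right) = \frac{13}{142} \approx 0.091549$)
$\left(x{\left(\frac{1}{-8 - 1} \right)} + C\right)^{2} = \left(-12 + \frac{13}{142}\right)^{2} = \left(- \frac{1691}{142}\right)^{2} = \frac{2859481}{20164}$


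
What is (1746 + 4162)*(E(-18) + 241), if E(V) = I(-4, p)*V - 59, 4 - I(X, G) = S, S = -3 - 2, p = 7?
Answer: 118160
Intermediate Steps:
S = -5
I(X, G) = 9 (I(X, G) = 4 - 1*(-5) = 4 + 5 = 9)
E(V) = -59 + 9*V (E(V) = 9*V - 59 = -59 + 9*V)
(1746 + 4162)*(E(-18) + 241) = (1746 + 4162)*((-59 + 9*(-18)) + 241) = 5908*((-59 - 162) + 241) = 5908*(-221 + 241) = 5908*20 = 118160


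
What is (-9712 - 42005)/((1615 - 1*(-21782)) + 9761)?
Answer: -51717/33158 ≈ -1.5597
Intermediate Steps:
(-9712 - 42005)/((1615 - 1*(-21782)) + 9761) = -51717/((1615 + 21782) + 9761) = -51717/(23397 + 9761) = -51717/33158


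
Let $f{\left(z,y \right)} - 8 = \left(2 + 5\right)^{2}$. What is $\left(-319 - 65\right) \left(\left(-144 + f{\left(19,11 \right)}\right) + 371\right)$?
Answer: $-109056$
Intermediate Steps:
$f{\left(z,y \right)} = 57$ ($f{\left(z,y \right)} = 8 + \left(2 + 5\right)^{2} = 8 + 7^{2} = 8 + 49 = 57$)
$\left(-319 - 65\right) \left(\left(-144 + f{\left(19,11 \right)}\right) + 371\right) = \left(-319 - 65\right) \left(\left(-144 + 57\right) + 371\right) = - 384 \left(-87 + 371\right) = \left(-384\right) 284 = -109056$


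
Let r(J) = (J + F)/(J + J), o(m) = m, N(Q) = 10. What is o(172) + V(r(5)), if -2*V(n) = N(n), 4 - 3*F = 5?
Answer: 167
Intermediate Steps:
F = -⅓ (F = 4/3 - ⅓*5 = 4/3 - 5/3 = -⅓ ≈ -0.33333)
r(J) = (-⅓ + J)/(2*J) (r(J) = (J - ⅓)/(J + J) = (-⅓ + J)/((2*J)) = (-⅓ + J)*(1/(2*J)) = (-⅓ + J)/(2*J))
V(n) = -5 (V(n) = -½*10 = -5)
o(172) + V(r(5)) = 172 - 5 = 167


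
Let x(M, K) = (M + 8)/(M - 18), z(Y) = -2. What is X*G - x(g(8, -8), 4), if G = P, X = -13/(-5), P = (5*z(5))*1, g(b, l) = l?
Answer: -26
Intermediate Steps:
x(M, K) = (8 + M)/(-18 + M)
P = -10 (P = (5*(-2))*1 = -10*1 = -10)
X = 13/5 (X = -13*(-⅕) = 13/5 ≈ 2.6000)
G = -10
X*G - x(g(8, -8), 4) = (13/5)*(-10) - (8 - 8)/(-18 - 8) = -26 - 0/(-26) = -26 - (-1)*0/26 = -26 - 1*0 = -26 + 0 = -26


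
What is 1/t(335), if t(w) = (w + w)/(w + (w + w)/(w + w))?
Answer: 168/335 ≈ 0.50149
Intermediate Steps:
t(w) = 2*w/(1 + w) (t(w) = (2*w)/(w + (2*w)/((2*w))) = (2*w)/(w + (2*w)*(1/(2*w))) = (2*w)/(w + 1) = (2*w)/(1 + w) = 2*w/(1 + w))
1/t(335) = 1/(2*335/(1 + 335)) = 1/(2*335/336) = 1/(2*335*(1/336)) = 1/(335/168) = 168/335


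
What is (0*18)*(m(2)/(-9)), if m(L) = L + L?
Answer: 0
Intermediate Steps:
m(L) = 2*L
(0*18)*(m(2)/(-9)) = (0*18)*((2*2)/(-9)) = 0*(4*(-1/9)) = 0*(-4/9) = 0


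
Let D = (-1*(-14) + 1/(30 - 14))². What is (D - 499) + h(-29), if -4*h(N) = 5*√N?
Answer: -77119/256 - 5*I*√29/4 ≈ -301.25 - 6.7315*I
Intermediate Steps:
h(N) = -5*√N/4
D = 50625/256 (D = (14 + 1/16)² = (225/16)² = 50625/256 ≈ 197.75)
(D - 499) + h(-29) = (50625/256 - 499) - 5*I*√29/4 = -77119/256 - 5*I*√29/4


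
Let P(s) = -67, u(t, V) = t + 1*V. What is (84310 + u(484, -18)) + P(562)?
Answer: 84709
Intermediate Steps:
u(t, V) = V + t (u(t, V) = t + V = V + t)
(84310 + u(484, -18)) + P(562) = (84310 + (-18 + 484)) - 67 = (84310 + 466) - 67 = 84776 - 67 = 84709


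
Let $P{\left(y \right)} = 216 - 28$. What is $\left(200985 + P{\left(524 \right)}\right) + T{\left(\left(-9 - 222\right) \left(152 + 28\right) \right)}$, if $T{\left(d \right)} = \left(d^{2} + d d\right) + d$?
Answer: $3457952393$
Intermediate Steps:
$T{\left(d \right)} = d + 2 d^{2}$ ($T{\left(d \right)} = \left(d^{2} + d^{2}\right) + d = 2 d^{2} + d = d + 2 d^{2}$)
$P{\left(y \right)} = 188$ ($P{\left(y \right)} = 216 - 28 = 188$)
$\left(200985 + P{\left(524 \right)}\right) + T{\left(\left(-9 - 222\right) \left(152 + 28\right) \right)} = \left(200985 + 188\right) + \left(-9 - 222\right) \left(152 + 28\right) \left(1 + 2 \left(-9 - 222\right) \left(152 + 28\right)\right) = 201173 + \left(-231\right) 180 \left(1 + 2 \left(\left(-231\right) 180\right)\right) = 201173 - 41580 \left(1 + 2 \left(-41580\right)\right) = 201173 - 41580 \left(1 - 83160\right) = 201173 - -3457751220 = 201173 + 3457751220 = 3457952393$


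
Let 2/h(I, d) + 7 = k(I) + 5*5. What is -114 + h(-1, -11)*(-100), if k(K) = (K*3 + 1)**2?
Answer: -1354/11 ≈ -123.09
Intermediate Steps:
k(K) = (1 + 3*K)**2 (k(K) = (3*K + 1)**2 = (1 + 3*K)**2)
h(I, d) = 2/(18 + (1 + 3*I)**2) (h(I, d) = 2/(-7 + ((1 + 3*I)**2 + 5*5)) = 2/(-7 + ((1 + 3*I)**2 + 25)) = 2/(-7 + (25 + (1 + 3*I)**2)) = 2/(18 + (1 + 3*I)**2))
-114 + h(-1, -11)*(-100) = -114 + (2/(18 + (1 + 3*(-1))**2))*(-100) = -114 + (2/(18 + (1 - 3)**2))*(-100) = -114 + (2/(18 + (-2)**2))*(-100) = -114 + (2/(18 + 4))*(-100) = -114 + (2/22)*(-100) = -114 + (2*(1/22))*(-100) = -114 + (1/11)*(-100) = -114 - 100/11 = -1354/11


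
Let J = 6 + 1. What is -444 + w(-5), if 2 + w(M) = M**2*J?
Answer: -271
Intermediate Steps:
J = 7
w(M) = -2 + 7*M**2 (w(M) = -2 + M**2*7 = -2 + 7*M**2)
-444 + w(-5) = -444 + (-2 + 7*(-5)**2) = -444 + (-2 + 7*25) = -444 + (-2 + 175) = -444 + 173 = -271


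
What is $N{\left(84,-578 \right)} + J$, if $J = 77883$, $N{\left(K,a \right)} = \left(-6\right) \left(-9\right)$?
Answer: $77937$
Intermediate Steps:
$N{\left(K,a \right)} = 54$
$N{\left(84,-578 \right)} + J = 54 + 77883 = 77937$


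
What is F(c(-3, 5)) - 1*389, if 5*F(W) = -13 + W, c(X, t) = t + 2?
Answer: -1951/5 ≈ -390.20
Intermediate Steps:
c(X, t) = 2 + t
F(W) = -13/5 + W/5 (F(W) = (-13 + W)/5 = -13/5 + W/5)
F(c(-3, 5)) - 1*389 = (-13/5 + (2 + 5)/5) - 1*389 = (-13/5 + (1/5)*7) - 389 = (-13/5 + 7/5) - 389 = -6/5 - 389 = -1951/5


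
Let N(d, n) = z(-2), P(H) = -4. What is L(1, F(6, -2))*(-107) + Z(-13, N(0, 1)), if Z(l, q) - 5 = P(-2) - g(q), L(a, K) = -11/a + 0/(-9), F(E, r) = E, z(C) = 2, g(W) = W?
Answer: 1176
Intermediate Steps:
L(a, K) = -11/a (L(a, K) = -11/a + 0*(-1/9) = -11/a + 0 = -11/a)
N(d, n) = 2
Z(l, q) = 1 - q (Z(l, q) = 5 + (-4 - q) = 1 - q)
L(1, F(6, -2))*(-107) + Z(-13, N(0, 1)) = -11/1*(-107) + (1 - 1*2) = -11*1*(-107) + (1 - 2) = -11*(-107) - 1 = 1177 - 1 = 1176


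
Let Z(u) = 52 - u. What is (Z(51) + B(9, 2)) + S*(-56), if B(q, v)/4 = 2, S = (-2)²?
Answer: -215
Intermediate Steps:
S = 4
B(q, v) = 8 (B(q, v) = 4*2 = 8)
(Z(51) + B(9, 2)) + S*(-56) = ((52 - 1*51) + 8) + 4*(-56) = ((52 - 51) + 8) - 224 = (1 + 8) - 224 = 9 - 224 = -215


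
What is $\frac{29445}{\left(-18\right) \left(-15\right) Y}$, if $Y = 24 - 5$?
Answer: $\frac{1963}{342} \approx 5.7398$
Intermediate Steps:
$Y = 19$ ($Y = 24 - 5 = 19$)
$\frac{29445}{\left(-18\right) \left(-15\right) Y} = \frac{29445}{\left(-18\right) \left(-15\right) 19} = \frac{29445}{270 \cdot 19} = \frac{29445}{5130} = 29445 \cdot \frac{1}{5130} = \frac{1963}{342}$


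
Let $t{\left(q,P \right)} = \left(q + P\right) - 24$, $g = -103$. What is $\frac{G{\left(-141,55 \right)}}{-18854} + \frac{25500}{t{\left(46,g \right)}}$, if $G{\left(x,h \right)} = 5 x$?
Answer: $- \frac{160239965}{509058} \approx -314.78$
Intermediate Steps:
$t{\left(q,P \right)} = -24 + P + q$ ($t{\left(q,P \right)} = \left(P + q\right) - 24 = -24 + P + q$)
$\frac{G{\left(-141,55 \right)}}{-18854} + \frac{25500}{t{\left(46,g \right)}} = \frac{5 \left(-141\right)}{-18854} + \frac{25500}{-24 - 103 + 46} = \left(-705\right) \left(- \frac{1}{18854}\right) + \frac{25500}{-81} = \frac{705}{18854} + 25500 \left(- \frac{1}{81}\right) = \frac{705}{18854} - \frac{8500}{27} = - \frac{160239965}{509058}$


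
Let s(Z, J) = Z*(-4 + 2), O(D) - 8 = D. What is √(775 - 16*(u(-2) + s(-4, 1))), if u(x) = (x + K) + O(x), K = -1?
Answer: √599 ≈ 24.474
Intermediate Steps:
O(D) = 8 + D
u(x) = 7 + 2*x (u(x) = (x - 1) + (8 + x) = (-1 + x) + (8 + x) = 7 + 2*x)
s(Z, J) = -2*Z (s(Z, J) = Z*(-2) = -2*Z)
√(775 - 16*(u(-2) + s(-4, 1))) = √(775 - 16*((7 + 2*(-2)) - 2*(-4))) = √(775 - 16*((7 - 4) + 8)) = √(775 - 16*(3 + 8)) = √(775 - 16*11) = √(775 - 176) = √599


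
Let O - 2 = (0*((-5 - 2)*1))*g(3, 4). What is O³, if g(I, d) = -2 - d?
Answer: 8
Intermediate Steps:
O = 2 (O = 2 + (0*((-5 - 2)*1))*(-2 - 1*4) = 2 + (0*(-7*1))*(-2 - 4) = 2 + (0*(-7))*(-6) = 2 + 0*(-6) = 2 + 0 = 2)
O³ = 2³ = 8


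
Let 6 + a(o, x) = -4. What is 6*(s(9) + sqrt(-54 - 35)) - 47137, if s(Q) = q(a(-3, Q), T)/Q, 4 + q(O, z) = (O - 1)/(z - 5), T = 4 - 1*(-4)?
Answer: -424279/9 + 6*I*sqrt(89) ≈ -47142.0 + 56.604*I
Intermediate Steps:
T = 8 (T = 4 + 4 = 8)
a(o, x) = -10 (a(o, x) = -6 - 4 = -10)
q(O, z) = -4 + (-1 + O)/(-5 + z) (q(O, z) = -4 + (O - 1)/(z - 5) = -4 + (-1 + O)/(-5 + z))
s(Q) = -23/(3*Q) (s(Q) = ((19 - 10 - 4*8)/(-5 + 8))/Q = ((19 - 10 - 32)/3)/Q = ((1/3)*(-23))/Q = -23/(3*Q))
6*(s(9) + sqrt(-54 - 35)) - 47137 = 6*(-23/3/9 + sqrt(-54 - 35)) - 47137 = 6*(-23/3*1/9 + sqrt(-89)) - 47137 = 6*(-23/27 + I*sqrt(89)) - 47137 = (-46/9 + 6*I*sqrt(89)) - 47137 = -424279/9 + 6*I*sqrt(89)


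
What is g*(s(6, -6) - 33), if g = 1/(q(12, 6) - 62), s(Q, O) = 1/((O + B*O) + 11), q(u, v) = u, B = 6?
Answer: 512/775 ≈ 0.66065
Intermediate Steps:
s(Q, O) = 1/(11 + 7*O) (s(Q, O) = 1/((O + 6*O) + 11) = 1/(7*O + 11) = 1/(11 + 7*O))
g = -1/50 (g = 1/(12 - 62) = 1/(-50) = -1/50 ≈ -0.020000)
g*(s(6, -6) - 33) = -(1/(11 + 7*(-6)) - 33)/50 = -(1/(11 - 42) - 33)/50 = -(1/(-31) - 33)/50 = -(-1/31 - 33)/50 = -1/50*(-1024/31) = 512/775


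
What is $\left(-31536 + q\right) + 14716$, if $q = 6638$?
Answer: $-10182$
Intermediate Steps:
$\left(-31536 + q\right) + 14716 = \left(-31536 + 6638\right) + 14716 = -24898 + 14716 = -10182$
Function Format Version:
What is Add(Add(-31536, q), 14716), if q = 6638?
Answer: -10182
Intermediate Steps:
Add(Add(-31536, q), 14716) = Add(Add(-31536, 6638), 14716) = Add(-24898, 14716) = -10182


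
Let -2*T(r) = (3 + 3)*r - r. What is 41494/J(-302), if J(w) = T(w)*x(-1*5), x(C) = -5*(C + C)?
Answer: 20747/18875 ≈ 1.0992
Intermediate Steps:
T(r) = -5*r/2 (T(r) = -((3 + 3)*r - r)/2 = -(6*r - r)/2 = -5*r/2)
x(C) = -10*C
J(w) = -125*w (J(w) = (-5*w/2)*(-(-10)*5) = (-5*w/2)*(-10*(-5)) = -5*w/2*50 = -125*w)
41494/J(-302) = 41494/((-125*(-302))) = 41494/37750 = 41494*(1/37750) = 20747/18875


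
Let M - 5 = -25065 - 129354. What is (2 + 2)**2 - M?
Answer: 154430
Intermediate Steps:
M = -154414 (M = 5 + (-25065 - 129354) = 5 - 154419 = -154414)
(2 + 2)**2 - M = (2 + 2)**2 - 1*(-154414) = 4**2 + 154414 = 16 + 154414 = 154430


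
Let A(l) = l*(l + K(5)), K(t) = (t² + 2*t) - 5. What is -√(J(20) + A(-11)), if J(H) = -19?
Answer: -2*I*√57 ≈ -15.1*I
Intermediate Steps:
K(t) = -5 + t² + 2*t
A(l) = l*(30 + l) (A(l) = l*(l + (-5 + 5² + 2*5)) = l*(l + (-5 + 25 + 10)) = l*(l + 30) = l*(30 + l))
-√(J(20) + A(-11)) = -√(-19 - 11*(30 - 11)) = -√(-19 - 11*19) = -√(-19 - 209) = -√(-228) = -2*I*√57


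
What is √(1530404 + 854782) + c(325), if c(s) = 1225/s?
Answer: 49/13 + √2385186 ≈ 1548.2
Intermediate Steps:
√(1530404 + 854782) + c(325) = √(1530404 + 854782) + 1225/325 = √2385186 + 1225*(1/325) = √2385186 + 49/13 = 49/13 + √2385186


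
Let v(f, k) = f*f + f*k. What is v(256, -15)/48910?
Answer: 30848/24455 ≈ 1.2614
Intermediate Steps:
v(f, k) = f² + f*k
v(256, -15)/48910 = (256*(256 - 15))/48910 = (256*241)*(1/48910) = 61696*(1/48910) = 30848/24455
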